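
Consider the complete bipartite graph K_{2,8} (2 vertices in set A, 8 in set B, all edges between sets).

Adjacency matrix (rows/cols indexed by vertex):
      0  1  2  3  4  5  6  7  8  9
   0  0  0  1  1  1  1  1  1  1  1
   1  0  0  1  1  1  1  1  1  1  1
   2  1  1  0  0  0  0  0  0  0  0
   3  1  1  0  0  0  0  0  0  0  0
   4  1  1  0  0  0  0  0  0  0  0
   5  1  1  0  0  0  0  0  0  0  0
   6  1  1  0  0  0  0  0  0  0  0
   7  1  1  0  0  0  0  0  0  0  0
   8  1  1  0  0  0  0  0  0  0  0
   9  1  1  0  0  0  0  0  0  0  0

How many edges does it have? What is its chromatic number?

K_{2,8} has 2 * 8 = 16 edges.
Bipartite graphs have chromatic number 2 (color each partition differently).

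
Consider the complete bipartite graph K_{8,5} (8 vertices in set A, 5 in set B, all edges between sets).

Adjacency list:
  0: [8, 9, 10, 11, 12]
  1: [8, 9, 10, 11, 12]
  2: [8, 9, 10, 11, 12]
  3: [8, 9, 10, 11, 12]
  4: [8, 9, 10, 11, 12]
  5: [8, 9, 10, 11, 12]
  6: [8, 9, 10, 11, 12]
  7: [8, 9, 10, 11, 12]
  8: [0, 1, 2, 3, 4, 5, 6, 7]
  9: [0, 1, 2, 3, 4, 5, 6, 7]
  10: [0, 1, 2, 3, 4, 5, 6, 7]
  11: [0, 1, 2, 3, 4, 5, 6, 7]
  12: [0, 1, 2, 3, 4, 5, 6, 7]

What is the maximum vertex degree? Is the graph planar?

Set-A vertices have degree 5; set-B vertices have degree 8. Maximum degree = max(8,5) = 8.
K_{8,5} contains K_{3,3} as a subgraph (since both sides have >= 3 vertices); by Kuratowski's theorem it is not planar.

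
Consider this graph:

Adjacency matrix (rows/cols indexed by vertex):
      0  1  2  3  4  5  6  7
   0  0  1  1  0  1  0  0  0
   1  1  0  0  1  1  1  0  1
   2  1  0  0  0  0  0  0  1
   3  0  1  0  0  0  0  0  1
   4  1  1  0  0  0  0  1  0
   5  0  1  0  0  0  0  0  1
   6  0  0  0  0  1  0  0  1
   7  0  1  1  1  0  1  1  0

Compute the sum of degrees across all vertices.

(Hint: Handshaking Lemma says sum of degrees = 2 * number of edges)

Count edges: 12 edges.
By Handshaking Lemma: sum of degrees = 2 * 12 = 24.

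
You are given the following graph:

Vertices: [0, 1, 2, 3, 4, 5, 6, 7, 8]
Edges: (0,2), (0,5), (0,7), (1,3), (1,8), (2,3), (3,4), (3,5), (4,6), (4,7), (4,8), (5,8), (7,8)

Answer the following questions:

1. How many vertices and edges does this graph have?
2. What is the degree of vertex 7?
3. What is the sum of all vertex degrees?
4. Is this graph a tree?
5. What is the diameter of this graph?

Count: 9 vertices, 13 edges.
Vertex 7 has neighbors [0, 4, 8], degree = 3.
Handshaking lemma: 2 * 13 = 26.
A tree on 9 vertices has 8 edges. This graph has 13 edges (5 extra). Not a tree.
Diameter (longest shortest path) = 3.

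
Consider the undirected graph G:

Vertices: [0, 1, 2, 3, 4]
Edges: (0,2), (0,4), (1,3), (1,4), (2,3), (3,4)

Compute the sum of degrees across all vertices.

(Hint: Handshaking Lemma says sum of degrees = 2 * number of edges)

Count edges: 6 edges.
By Handshaking Lemma: sum of degrees = 2 * 6 = 12.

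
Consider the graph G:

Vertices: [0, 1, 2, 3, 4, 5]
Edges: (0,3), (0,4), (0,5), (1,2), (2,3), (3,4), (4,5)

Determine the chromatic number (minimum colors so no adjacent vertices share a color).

The graph has a maximum clique of size 3 (lower bound on chromatic number).
A valid 3-coloring: {0: 0, 1: 1, 2: 0, 3: 1, 4: 2, 5: 1}.
Chromatic number = 3.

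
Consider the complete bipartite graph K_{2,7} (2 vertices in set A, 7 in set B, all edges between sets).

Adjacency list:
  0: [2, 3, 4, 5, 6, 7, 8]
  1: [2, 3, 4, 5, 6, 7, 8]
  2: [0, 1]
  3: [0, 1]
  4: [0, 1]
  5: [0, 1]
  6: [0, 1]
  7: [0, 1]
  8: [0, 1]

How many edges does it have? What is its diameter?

K_{2,7} has 2 * 7 = 14 edges.
Any vertex reaches any opposite-side vertex in 1 step; same-side vertices reach in 2 steps via any opposite-side vertex.
Diameter = 2.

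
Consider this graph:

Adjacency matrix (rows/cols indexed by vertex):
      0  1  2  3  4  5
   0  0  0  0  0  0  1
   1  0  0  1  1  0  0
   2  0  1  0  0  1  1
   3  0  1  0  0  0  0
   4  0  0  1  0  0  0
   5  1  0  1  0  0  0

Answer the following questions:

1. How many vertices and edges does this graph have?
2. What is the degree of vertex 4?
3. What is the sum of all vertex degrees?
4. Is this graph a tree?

Count: 6 vertices, 5 edges.
Vertex 4 has neighbors [2], degree = 1.
Handshaking lemma: 2 * 5 = 10.
A graph is a tree iff it is connected and has exactly n-1 edges. This graph is connected (all 6 vertices in one component) and has 6-1 = 5 edges. It is a tree.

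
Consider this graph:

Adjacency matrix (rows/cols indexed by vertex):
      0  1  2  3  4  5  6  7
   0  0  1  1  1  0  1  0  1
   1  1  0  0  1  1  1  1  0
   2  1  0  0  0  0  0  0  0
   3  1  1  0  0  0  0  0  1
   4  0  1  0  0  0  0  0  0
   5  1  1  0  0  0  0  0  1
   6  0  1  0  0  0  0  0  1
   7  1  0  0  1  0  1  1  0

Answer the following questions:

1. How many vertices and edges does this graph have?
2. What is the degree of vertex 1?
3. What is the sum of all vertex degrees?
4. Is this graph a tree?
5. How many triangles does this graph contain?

Count: 8 vertices, 12 edges.
Vertex 1 has neighbors [0, 3, 4, 5, 6], degree = 5.
Handshaking lemma: 2 * 12 = 24.
A tree on 8 vertices has 7 edges. This graph has 12 edges (5 extra). Not a tree.
Number of triangles = 4.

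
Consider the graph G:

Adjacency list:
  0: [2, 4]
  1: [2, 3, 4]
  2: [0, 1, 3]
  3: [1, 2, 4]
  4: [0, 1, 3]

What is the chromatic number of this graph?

The graph has a maximum clique of size 3 (lower bound on chromatic number).
A valid 3-coloring: {0: 0, 1: 0, 2: 1, 3: 2, 4: 1}.
Chromatic number = 3.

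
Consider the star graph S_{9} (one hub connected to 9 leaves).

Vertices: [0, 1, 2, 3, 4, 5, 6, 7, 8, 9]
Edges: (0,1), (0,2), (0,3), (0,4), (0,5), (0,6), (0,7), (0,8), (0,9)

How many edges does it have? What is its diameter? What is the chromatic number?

Star graph S_{9}: the hub connects to all 9 leaves.
Edges = 9.
Diameter = 2 (any leaf to hub is 1, leaf to leaf through hub is 2).
Star graphs are bipartite (hub vs leaves), so chromatic number = 2.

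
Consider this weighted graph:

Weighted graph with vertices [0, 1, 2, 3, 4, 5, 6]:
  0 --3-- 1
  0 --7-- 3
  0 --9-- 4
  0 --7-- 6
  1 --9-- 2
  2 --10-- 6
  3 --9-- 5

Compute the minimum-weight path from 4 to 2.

Using Dijkstra's algorithm from vertex 4:
Shortest path: 4 -> 0 -> 1 -> 2
Total weight: 9 + 3 + 9 = 21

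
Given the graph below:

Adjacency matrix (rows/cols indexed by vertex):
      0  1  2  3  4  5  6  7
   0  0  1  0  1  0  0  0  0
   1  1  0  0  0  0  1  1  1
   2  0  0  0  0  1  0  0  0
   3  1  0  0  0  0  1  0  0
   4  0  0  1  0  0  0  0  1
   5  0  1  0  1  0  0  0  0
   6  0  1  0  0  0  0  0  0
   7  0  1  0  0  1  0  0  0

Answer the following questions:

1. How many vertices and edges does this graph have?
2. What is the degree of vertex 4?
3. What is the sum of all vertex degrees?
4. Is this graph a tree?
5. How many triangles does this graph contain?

Count: 8 vertices, 8 edges.
Vertex 4 has neighbors [2, 7], degree = 2.
Handshaking lemma: 2 * 8 = 16.
A tree on 8 vertices has 7 edges. This graph has 8 edges (1 extra). Not a tree.
Number of triangles = 0.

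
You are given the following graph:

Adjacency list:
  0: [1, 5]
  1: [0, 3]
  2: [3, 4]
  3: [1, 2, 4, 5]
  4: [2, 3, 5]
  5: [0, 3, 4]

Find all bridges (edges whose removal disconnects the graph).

No bridges found. The graph is 2-edge-connected (no single edge removal disconnects it).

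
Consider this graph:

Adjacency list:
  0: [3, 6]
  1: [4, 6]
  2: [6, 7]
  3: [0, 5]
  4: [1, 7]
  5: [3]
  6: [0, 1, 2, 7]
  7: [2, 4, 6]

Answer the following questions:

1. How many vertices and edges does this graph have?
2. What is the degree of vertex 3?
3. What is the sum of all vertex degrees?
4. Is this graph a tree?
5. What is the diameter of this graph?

Count: 8 vertices, 9 edges.
Vertex 3 has neighbors [0, 5], degree = 2.
Handshaking lemma: 2 * 9 = 18.
A tree on 8 vertices has 7 edges. This graph has 9 edges (2 extra). Not a tree.
Diameter (longest shortest path) = 5.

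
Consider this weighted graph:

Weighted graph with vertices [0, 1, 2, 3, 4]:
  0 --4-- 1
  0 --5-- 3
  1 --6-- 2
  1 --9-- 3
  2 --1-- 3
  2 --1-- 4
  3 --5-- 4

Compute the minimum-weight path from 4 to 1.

Using Dijkstra's algorithm from vertex 4:
Shortest path: 4 -> 2 -> 1
Total weight: 1 + 6 = 7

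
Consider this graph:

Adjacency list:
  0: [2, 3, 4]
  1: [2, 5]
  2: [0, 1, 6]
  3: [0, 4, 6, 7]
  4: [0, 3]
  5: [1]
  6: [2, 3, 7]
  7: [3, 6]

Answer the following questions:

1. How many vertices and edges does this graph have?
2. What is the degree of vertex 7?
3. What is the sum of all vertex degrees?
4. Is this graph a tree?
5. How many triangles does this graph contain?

Count: 8 vertices, 10 edges.
Vertex 7 has neighbors [3, 6], degree = 2.
Handshaking lemma: 2 * 10 = 20.
A tree on 8 vertices has 7 edges. This graph has 10 edges (3 extra). Not a tree.
Number of triangles = 2.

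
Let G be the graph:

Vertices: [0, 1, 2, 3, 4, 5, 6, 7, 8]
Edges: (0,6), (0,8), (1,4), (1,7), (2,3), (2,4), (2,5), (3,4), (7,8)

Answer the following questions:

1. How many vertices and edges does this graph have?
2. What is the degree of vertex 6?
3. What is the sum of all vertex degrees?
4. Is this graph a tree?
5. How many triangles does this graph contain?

Count: 9 vertices, 9 edges.
Vertex 6 has neighbors [0], degree = 1.
Handshaking lemma: 2 * 9 = 18.
A tree on 9 vertices has 8 edges. This graph has 9 edges (1 extra). Not a tree.
Number of triangles = 1.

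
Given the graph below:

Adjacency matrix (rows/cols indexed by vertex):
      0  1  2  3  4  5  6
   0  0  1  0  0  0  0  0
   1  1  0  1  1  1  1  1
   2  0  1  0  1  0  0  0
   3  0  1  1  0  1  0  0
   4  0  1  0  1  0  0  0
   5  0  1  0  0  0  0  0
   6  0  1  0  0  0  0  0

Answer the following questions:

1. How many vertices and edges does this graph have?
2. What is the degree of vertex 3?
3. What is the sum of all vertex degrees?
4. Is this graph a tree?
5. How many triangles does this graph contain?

Count: 7 vertices, 8 edges.
Vertex 3 has neighbors [1, 2, 4], degree = 3.
Handshaking lemma: 2 * 8 = 16.
A tree on 7 vertices has 6 edges. This graph has 8 edges (2 extra). Not a tree.
Number of triangles = 2.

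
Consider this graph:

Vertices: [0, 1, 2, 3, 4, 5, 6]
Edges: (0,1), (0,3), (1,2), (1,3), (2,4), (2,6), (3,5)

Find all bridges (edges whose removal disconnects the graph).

A bridge is an edge whose removal increases the number of connected components.
Bridges found: (1,2), (2,4), (2,6), (3,5)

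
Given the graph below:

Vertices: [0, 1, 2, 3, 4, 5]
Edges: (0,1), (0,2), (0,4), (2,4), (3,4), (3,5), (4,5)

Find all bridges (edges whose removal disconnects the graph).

A bridge is an edge whose removal increases the number of connected components.
Bridges found: (0,1)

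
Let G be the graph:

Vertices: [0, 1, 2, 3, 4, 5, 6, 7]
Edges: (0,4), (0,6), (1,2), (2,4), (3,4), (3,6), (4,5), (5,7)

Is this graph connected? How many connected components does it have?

Checking connectivity: the graph has 1 connected component(s).
All vertices are reachable from each other. The graph IS connected.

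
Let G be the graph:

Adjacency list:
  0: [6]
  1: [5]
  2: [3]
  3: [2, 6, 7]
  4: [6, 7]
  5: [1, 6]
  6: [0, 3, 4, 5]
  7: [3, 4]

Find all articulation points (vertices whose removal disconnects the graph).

An articulation point is a vertex whose removal disconnects the graph.
Articulation points: [3, 5, 6]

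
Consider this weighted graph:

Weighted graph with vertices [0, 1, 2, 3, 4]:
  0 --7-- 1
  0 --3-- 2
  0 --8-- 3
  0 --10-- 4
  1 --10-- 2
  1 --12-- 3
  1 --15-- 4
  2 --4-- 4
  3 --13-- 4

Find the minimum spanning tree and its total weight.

Applying Kruskal's algorithm (sort edges by weight, add if no cycle):
  Add (0,2) w=3
  Add (2,4) w=4
  Add (0,1) w=7
  Add (0,3) w=8
  Skip (0,4) w=10 (creates cycle)
  Skip (1,2) w=10 (creates cycle)
  Skip (1,3) w=12 (creates cycle)
  Skip (3,4) w=13 (creates cycle)
  Skip (1,4) w=15 (creates cycle)
MST weight = 22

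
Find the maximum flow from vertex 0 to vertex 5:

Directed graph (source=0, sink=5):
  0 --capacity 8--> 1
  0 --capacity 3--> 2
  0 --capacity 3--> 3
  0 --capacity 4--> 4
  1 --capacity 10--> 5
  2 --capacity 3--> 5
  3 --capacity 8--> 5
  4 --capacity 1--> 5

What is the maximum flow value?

Computing max flow:
  Flow on (0->1): 8/8
  Flow on (0->2): 3/3
  Flow on (0->3): 3/3
  Flow on (0->4): 1/4
  Flow on (1->5): 8/10
  Flow on (2->5): 3/3
  Flow on (3->5): 3/8
  Flow on (4->5): 1/1
Maximum flow = 15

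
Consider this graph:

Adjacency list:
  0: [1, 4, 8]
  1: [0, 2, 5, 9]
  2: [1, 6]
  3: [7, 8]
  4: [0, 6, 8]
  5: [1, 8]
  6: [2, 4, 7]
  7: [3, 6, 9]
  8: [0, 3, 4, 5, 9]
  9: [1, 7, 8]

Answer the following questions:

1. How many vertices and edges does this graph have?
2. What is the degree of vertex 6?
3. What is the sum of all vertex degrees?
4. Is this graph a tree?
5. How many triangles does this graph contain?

Count: 10 vertices, 15 edges.
Vertex 6 has neighbors [2, 4, 7], degree = 3.
Handshaking lemma: 2 * 15 = 30.
A tree on 10 vertices has 9 edges. This graph has 15 edges (6 extra). Not a tree.
Number of triangles = 1.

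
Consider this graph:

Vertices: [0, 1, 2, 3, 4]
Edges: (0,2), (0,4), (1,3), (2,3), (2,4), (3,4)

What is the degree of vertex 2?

Vertex 2 has neighbors [0, 3, 4], so deg(2) = 3.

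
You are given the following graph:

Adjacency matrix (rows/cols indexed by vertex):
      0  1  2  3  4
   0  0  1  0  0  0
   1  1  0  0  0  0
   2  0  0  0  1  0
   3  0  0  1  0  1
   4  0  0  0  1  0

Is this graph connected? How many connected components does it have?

Checking connectivity: the graph has 2 connected component(s).
Components: [[0, 1], [2, 3, 4]]. The graph is NOT connected.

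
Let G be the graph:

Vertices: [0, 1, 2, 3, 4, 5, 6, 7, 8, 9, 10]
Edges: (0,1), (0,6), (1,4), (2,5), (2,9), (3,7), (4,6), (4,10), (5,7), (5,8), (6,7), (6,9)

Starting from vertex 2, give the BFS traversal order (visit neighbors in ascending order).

BFS from vertex 2 (neighbors processed in ascending order):
Visit order: 2, 5, 9, 7, 8, 6, 3, 0, 4, 1, 10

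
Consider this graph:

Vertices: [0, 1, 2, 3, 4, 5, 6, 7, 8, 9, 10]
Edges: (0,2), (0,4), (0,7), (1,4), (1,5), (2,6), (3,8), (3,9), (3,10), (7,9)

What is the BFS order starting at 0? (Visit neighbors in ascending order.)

BFS from vertex 0 (neighbors processed in ascending order):
Visit order: 0, 2, 4, 7, 6, 1, 9, 5, 3, 8, 10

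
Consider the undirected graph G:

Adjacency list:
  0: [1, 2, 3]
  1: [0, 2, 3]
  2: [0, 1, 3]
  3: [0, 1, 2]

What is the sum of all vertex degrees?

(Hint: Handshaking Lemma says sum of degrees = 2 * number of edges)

Count edges: 6 edges.
By Handshaking Lemma: sum of degrees = 2 * 6 = 12.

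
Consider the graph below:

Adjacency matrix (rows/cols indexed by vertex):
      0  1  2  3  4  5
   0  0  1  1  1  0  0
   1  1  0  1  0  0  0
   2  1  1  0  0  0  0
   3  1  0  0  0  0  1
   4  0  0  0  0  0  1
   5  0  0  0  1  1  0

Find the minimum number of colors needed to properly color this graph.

The graph has a maximum clique of size 3 (lower bound on chromatic number).
A valid 3-coloring: {0: 0, 1: 1, 2: 2, 3: 1, 4: 1, 5: 0}.
Chromatic number = 3.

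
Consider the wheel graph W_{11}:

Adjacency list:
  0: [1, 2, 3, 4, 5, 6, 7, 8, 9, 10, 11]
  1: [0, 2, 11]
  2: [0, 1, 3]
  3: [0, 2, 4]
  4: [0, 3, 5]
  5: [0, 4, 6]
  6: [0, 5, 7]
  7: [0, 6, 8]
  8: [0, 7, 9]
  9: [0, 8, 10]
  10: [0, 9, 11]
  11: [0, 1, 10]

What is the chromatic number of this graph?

W_{11} = C_{11} plus a hub adjacent to every cycle vertex.
The outer cycle needs 3 colors (odd cycle); the hub is adjacent to all of them so needs a fresh color.
Chromatic number = 3 + 1 = 4.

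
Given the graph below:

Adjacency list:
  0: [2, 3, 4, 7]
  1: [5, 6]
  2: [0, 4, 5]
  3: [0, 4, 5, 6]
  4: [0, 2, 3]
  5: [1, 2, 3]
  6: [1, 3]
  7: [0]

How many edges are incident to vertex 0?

Vertex 0 has neighbors [2, 3, 4, 7], so deg(0) = 4.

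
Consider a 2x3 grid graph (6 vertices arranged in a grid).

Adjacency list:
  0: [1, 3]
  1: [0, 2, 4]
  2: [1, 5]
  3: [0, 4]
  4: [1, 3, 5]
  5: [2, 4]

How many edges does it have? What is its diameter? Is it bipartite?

A 2x3 grid has 3 vertical edges and 4 horizontal edges.
Total edges = 3 + 4 = 7.
Diameter = (2-1) + (3-1) = 3 (corner to opposite corner).
Grid graphs are bipartite (checkerboard coloring).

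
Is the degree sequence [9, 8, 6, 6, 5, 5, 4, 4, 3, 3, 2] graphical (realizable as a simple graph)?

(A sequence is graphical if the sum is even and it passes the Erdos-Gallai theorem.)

Sum of degrees = 55. Sum is odd, so the sequence is NOT graphical.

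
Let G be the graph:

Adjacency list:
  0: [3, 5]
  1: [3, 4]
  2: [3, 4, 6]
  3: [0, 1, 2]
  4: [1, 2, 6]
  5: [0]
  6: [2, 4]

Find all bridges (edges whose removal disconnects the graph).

A bridge is an edge whose removal increases the number of connected components.
Bridges found: (0,3), (0,5)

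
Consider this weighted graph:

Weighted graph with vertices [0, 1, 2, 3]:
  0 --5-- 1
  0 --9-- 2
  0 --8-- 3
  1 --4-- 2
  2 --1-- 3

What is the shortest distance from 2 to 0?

Using Dijkstra's algorithm from vertex 2:
Shortest path: 2 -> 0
Total weight: 9 = 9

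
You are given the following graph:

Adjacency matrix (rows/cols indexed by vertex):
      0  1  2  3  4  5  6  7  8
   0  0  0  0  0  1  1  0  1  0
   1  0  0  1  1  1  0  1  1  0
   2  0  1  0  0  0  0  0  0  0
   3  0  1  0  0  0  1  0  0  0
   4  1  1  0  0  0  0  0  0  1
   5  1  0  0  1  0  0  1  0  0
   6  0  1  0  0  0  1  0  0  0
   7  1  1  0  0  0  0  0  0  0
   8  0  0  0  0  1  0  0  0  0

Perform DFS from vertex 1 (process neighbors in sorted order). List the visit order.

DFS from vertex 1 (neighbors processed in ascending order):
Visit order: 1, 2, 3, 5, 0, 4, 8, 7, 6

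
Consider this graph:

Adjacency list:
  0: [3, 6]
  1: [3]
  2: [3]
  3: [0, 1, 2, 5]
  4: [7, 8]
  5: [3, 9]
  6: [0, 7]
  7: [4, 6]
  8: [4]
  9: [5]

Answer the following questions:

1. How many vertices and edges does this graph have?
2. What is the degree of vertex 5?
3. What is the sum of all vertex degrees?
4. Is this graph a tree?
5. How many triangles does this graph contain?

Count: 10 vertices, 9 edges.
Vertex 5 has neighbors [3, 9], degree = 2.
Handshaking lemma: 2 * 9 = 18.
A graph is a tree iff it is connected and has exactly n-1 edges. This graph is connected (all 10 vertices in one component) and has 10-1 = 9 edges. It is a tree.
Number of triangles = 0.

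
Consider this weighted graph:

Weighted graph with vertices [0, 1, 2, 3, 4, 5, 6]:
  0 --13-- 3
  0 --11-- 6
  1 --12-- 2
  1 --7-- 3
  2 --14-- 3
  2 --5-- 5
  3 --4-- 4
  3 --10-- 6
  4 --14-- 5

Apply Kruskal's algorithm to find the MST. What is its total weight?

Applying Kruskal's algorithm (sort edges by weight, add if no cycle):
  Add (3,4) w=4
  Add (2,5) w=5
  Add (1,3) w=7
  Add (3,6) w=10
  Add (0,6) w=11
  Add (1,2) w=12
  Skip (0,3) w=13 (creates cycle)
  Skip (2,3) w=14 (creates cycle)
  Skip (4,5) w=14 (creates cycle)
MST weight = 49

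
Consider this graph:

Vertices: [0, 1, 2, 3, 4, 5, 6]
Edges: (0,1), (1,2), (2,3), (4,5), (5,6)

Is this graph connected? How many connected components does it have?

Checking connectivity: the graph has 2 connected component(s).
Components: [[0, 1, 2, 3], [4, 5, 6]]. The graph is NOT connected.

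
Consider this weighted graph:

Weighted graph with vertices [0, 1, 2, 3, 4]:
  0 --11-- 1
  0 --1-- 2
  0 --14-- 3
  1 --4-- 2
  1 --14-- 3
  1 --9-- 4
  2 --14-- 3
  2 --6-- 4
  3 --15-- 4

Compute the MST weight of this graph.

Applying Kruskal's algorithm (sort edges by weight, add if no cycle):
  Add (0,2) w=1
  Add (1,2) w=4
  Add (2,4) w=6
  Skip (1,4) w=9 (creates cycle)
  Skip (0,1) w=11 (creates cycle)
  Add (0,3) w=14
  Skip (1,3) w=14 (creates cycle)
  Skip (2,3) w=14 (creates cycle)
  Skip (3,4) w=15 (creates cycle)
MST weight = 25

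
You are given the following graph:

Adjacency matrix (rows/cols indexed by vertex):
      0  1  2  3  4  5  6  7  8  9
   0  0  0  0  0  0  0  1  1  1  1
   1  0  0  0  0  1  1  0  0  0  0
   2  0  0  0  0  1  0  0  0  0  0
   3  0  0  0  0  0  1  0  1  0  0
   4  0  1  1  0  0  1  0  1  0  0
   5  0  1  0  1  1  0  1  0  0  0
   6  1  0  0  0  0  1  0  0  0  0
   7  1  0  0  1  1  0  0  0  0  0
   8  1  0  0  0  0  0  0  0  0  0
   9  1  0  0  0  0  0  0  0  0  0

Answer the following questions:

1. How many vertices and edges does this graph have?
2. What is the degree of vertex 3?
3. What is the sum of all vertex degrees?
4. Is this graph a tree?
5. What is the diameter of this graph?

Count: 10 vertices, 12 edges.
Vertex 3 has neighbors [5, 7], degree = 2.
Handshaking lemma: 2 * 12 = 24.
A tree on 10 vertices has 9 edges. This graph has 12 edges (3 extra). Not a tree.
Diameter (longest shortest path) = 4.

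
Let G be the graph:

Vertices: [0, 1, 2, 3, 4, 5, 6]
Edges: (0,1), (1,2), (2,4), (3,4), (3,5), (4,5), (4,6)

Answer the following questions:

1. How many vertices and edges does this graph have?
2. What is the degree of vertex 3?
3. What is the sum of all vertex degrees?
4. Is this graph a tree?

Count: 7 vertices, 7 edges.
Vertex 3 has neighbors [4, 5], degree = 2.
Handshaking lemma: 2 * 7 = 14.
A tree on 7 vertices has 6 edges. This graph has 7 edges (1 extra). Not a tree.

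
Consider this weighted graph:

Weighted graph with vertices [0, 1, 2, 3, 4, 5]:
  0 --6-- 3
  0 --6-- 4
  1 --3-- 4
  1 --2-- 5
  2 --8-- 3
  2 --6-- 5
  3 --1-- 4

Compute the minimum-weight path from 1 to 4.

Using Dijkstra's algorithm from vertex 1:
Shortest path: 1 -> 4
Total weight: 3 = 3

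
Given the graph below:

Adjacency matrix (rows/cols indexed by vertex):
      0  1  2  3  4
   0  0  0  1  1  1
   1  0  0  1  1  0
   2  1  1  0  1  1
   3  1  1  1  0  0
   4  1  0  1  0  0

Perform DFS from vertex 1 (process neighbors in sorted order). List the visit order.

DFS from vertex 1 (neighbors processed in ascending order):
Visit order: 1, 2, 0, 3, 4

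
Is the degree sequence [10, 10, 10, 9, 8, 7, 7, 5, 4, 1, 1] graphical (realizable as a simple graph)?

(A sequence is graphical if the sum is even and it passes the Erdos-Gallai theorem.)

Sum of degrees = 72. Sum is even but fails Erdos-Gallai. The sequence is NOT graphical.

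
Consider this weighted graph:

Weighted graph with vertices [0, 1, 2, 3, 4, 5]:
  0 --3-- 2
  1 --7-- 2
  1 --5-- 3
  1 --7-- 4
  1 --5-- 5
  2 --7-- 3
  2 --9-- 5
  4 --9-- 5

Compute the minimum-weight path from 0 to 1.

Using Dijkstra's algorithm from vertex 0:
Shortest path: 0 -> 2 -> 1
Total weight: 3 + 7 = 10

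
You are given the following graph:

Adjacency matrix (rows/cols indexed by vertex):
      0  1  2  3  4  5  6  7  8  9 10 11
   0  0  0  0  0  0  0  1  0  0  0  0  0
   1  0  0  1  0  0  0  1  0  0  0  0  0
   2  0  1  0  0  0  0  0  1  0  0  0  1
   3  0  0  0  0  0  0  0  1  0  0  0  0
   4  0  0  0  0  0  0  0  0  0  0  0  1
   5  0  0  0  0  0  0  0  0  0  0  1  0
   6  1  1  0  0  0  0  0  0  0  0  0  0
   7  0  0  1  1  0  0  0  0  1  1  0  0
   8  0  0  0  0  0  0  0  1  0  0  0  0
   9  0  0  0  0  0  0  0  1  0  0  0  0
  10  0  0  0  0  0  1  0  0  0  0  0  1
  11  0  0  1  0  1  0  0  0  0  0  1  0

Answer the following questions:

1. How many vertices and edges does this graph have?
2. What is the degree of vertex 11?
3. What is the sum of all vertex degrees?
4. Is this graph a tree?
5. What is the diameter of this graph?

Count: 12 vertices, 11 edges.
Vertex 11 has neighbors [2, 4, 10], degree = 3.
Handshaking lemma: 2 * 11 = 22.
A graph is a tree iff it is connected and has exactly n-1 edges. This graph is connected (all 12 vertices in one component) and has 12-1 = 11 edges. It is a tree.
Diameter (longest shortest path) = 6.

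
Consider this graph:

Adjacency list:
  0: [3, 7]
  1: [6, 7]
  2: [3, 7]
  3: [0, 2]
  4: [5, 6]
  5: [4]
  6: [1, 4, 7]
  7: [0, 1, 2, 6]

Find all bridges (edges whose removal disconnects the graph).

A bridge is an edge whose removal increases the number of connected components.
Bridges found: (4,5), (4,6)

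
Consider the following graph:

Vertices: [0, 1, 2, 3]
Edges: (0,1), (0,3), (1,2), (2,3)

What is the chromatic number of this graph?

The graph has a maximum clique of size 2 (lower bound on chromatic number).
A valid 2-coloring: {0: 0, 1: 1, 2: 0, 3: 1}.
Chromatic number = 2.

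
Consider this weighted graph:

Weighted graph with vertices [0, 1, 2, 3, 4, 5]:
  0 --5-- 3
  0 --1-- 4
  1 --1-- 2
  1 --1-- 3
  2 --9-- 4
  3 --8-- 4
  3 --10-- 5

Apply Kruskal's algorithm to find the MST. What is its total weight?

Applying Kruskal's algorithm (sort edges by weight, add if no cycle):
  Add (0,4) w=1
  Add (1,3) w=1
  Add (1,2) w=1
  Add (0,3) w=5
  Skip (3,4) w=8 (creates cycle)
  Skip (2,4) w=9 (creates cycle)
  Add (3,5) w=10
MST weight = 18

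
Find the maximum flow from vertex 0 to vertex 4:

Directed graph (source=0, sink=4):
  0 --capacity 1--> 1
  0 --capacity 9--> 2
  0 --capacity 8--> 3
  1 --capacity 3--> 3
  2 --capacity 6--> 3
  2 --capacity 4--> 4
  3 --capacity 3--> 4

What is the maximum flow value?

Computing max flow:
  Flow on (0->2): 4/9
  Flow on (0->3): 3/8
  Flow on (2->4): 4/4
  Flow on (3->4): 3/3
Maximum flow = 7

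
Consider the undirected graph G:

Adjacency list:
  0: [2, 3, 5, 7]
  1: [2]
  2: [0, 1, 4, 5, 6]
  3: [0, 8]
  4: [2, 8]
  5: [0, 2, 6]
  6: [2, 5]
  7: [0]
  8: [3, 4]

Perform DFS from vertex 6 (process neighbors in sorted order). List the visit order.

DFS from vertex 6 (neighbors processed in ascending order):
Visit order: 6, 2, 0, 3, 8, 4, 5, 7, 1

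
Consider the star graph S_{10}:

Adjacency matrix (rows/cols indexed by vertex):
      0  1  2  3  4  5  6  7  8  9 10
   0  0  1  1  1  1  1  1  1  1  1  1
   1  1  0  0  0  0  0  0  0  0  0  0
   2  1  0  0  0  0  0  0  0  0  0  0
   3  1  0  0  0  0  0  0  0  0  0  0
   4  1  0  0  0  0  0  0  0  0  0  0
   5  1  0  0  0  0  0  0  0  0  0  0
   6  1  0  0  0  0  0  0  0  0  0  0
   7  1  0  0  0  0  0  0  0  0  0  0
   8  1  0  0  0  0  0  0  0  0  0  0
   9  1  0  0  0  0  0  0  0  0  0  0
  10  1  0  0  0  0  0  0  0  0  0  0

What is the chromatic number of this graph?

S_{10} has one hub adjacent to 10 leaves; leaves are pairwise non-adjacent.
Color the hub 0 and every leaf 1.
Chromatic number = 2.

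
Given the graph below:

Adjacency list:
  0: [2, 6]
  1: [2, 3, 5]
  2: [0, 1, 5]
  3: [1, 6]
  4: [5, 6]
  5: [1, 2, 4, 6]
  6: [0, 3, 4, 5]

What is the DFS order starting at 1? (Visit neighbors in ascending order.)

DFS from vertex 1 (neighbors processed in ascending order):
Visit order: 1, 2, 0, 6, 3, 4, 5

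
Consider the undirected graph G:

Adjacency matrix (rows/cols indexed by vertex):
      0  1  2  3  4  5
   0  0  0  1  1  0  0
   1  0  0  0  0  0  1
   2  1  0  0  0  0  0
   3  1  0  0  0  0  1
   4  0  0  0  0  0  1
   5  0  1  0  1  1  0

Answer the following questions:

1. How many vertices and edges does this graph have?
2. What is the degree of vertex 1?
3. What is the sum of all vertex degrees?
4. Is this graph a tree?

Count: 6 vertices, 5 edges.
Vertex 1 has neighbors [5], degree = 1.
Handshaking lemma: 2 * 5 = 10.
A graph is a tree iff it is connected and has exactly n-1 edges. This graph is connected (all 6 vertices in one component) and has 6-1 = 5 edges. It is a tree.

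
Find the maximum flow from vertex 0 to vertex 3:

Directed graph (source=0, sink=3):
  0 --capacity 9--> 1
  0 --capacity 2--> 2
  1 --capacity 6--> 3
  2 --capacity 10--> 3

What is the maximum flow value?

Computing max flow:
  Flow on (0->1): 6/9
  Flow on (0->2): 2/2
  Flow on (1->3): 6/6
  Flow on (2->3): 2/10
Maximum flow = 8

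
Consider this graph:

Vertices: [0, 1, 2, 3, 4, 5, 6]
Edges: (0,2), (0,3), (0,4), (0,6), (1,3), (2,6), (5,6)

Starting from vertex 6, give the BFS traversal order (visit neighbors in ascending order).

BFS from vertex 6 (neighbors processed in ascending order):
Visit order: 6, 0, 2, 5, 3, 4, 1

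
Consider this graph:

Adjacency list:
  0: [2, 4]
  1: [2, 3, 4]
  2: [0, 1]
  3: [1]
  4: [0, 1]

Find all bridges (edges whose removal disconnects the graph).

A bridge is an edge whose removal increases the number of connected components.
Bridges found: (1,3)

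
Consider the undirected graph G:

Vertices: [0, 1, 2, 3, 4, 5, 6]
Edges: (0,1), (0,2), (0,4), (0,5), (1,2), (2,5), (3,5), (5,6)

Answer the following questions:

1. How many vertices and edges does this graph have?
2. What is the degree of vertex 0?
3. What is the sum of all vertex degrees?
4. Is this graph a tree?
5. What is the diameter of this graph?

Count: 7 vertices, 8 edges.
Vertex 0 has neighbors [1, 2, 4, 5], degree = 4.
Handshaking lemma: 2 * 8 = 16.
A tree on 7 vertices has 6 edges. This graph has 8 edges (2 extra). Not a tree.
Diameter (longest shortest path) = 3.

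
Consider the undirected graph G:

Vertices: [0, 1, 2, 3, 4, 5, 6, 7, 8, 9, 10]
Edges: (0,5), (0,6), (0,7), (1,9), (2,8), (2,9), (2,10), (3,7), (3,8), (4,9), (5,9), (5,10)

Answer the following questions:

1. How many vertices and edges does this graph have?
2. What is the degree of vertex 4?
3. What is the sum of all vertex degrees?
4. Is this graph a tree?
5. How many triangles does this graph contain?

Count: 11 vertices, 12 edges.
Vertex 4 has neighbors [9], degree = 1.
Handshaking lemma: 2 * 12 = 24.
A tree on 11 vertices has 10 edges. This graph has 12 edges (2 extra). Not a tree.
Number of triangles = 0.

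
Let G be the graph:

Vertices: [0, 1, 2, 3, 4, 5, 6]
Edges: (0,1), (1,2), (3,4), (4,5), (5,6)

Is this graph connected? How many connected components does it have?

Checking connectivity: the graph has 2 connected component(s).
Components: [[0, 1, 2], [3, 4, 5, 6]]. The graph is NOT connected.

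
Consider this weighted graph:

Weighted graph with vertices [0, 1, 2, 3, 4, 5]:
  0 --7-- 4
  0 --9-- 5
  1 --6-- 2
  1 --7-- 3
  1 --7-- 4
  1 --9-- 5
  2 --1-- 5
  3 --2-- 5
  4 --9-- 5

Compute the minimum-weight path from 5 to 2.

Using Dijkstra's algorithm from vertex 5:
Shortest path: 5 -> 2
Total weight: 1 = 1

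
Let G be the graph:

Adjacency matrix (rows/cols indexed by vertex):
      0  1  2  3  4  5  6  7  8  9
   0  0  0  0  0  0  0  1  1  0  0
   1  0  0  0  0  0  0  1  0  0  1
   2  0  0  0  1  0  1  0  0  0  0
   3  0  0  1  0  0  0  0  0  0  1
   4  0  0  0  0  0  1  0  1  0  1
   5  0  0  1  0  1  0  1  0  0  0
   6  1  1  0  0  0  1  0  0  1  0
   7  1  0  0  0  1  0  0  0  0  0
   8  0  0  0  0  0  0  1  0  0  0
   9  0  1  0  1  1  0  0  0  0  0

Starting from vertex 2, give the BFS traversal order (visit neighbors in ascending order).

BFS from vertex 2 (neighbors processed in ascending order):
Visit order: 2, 3, 5, 9, 4, 6, 1, 7, 0, 8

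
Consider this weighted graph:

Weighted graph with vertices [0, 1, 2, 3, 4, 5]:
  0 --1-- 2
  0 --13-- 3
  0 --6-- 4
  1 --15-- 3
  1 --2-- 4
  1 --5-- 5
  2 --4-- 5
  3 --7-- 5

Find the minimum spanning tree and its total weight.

Applying Kruskal's algorithm (sort edges by weight, add if no cycle):
  Add (0,2) w=1
  Add (1,4) w=2
  Add (2,5) w=4
  Add (1,5) w=5
  Skip (0,4) w=6 (creates cycle)
  Add (3,5) w=7
  Skip (0,3) w=13 (creates cycle)
  Skip (1,3) w=15 (creates cycle)
MST weight = 19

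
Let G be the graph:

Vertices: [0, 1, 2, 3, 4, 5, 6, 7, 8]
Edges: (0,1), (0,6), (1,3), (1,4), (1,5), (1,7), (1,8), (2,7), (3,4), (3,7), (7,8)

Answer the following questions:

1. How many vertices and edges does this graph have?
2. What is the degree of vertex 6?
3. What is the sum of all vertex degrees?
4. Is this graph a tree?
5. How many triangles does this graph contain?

Count: 9 vertices, 11 edges.
Vertex 6 has neighbors [0], degree = 1.
Handshaking lemma: 2 * 11 = 22.
A tree on 9 vertices has 8 edges. This graph has 11 edges (3 extra). Not a tree.
Number of triangles = 3.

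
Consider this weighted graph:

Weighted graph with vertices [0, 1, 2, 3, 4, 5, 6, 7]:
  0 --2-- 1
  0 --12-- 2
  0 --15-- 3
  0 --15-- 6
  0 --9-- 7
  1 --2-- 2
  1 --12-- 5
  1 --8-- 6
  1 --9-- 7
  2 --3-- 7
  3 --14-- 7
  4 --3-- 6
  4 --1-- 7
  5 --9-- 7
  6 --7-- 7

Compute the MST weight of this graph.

Applying Kruskal's algorithm (sort edges by weight, add if no cycle):
  Add (4,7) w=1
  Add (0,1) w=2
  Add (1,2) w=2
  Add (2,7) w=3
  Add (4,6) w=3
  Skip (6,7) w=7 (creates cycle)
  Skip (1,6) w=8 (creates cycle)
  Skip (0,7) w=9 (creates cycle)
  Skip (1,7) w=9 (creates cycle)
  Add (5,7) w=9
  Skip (0,2) w=12 (creates cycle)
  Skip (1,5) w=12 (creates cycle)
  Add (3,7) w=14
  Skip (0,6) w=15 (creates cycle)
  Skip (0,3) w=15 (creates cycle)
MST weight = 34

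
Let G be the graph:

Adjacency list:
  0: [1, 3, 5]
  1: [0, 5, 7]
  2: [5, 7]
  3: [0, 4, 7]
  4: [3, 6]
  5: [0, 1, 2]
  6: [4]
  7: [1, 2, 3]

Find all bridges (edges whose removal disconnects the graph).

A bridge is an edge whose removal increases the number of connected components.
Bridges found: (3,4), (4,6)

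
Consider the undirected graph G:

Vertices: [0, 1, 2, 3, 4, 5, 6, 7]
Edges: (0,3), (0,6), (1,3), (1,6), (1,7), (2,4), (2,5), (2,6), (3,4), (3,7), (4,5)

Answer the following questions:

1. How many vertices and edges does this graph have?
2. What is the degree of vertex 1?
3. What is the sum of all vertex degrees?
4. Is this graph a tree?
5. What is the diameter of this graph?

Count: 8 vertices, 11 edges.
Vertex 1 has neighbors [3, 6, 7], degree = 3.
Handshaking lemma: 2 * 11 = 22.
A tree on 8 vertices has 7 edges. This graph has 11 edges (4 extra). Not a tree.
Diameter (longest shortest path) = 3.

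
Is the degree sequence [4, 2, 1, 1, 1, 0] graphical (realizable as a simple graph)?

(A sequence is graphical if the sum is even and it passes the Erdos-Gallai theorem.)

Sum of degrees = 9. Sum is odd, so the sequence is NOT graphical.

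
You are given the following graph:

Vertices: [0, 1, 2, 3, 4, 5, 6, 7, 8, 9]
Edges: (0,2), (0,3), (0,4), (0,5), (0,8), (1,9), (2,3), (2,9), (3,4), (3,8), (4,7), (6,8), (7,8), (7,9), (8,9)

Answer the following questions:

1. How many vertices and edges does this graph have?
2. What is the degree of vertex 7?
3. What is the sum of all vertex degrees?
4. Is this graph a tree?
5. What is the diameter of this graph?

Count: 10 vertices, 15 edges.
Vertex 7 has neighbors [4, 8, 9], degree = 3.
Handshaking lemma: 2 * 15 = 30.
A tree on 10 vertices has 9 edges. This graph has 15 edges (6 extra). Not a tree.
Diameter (longest shortest path) = 4.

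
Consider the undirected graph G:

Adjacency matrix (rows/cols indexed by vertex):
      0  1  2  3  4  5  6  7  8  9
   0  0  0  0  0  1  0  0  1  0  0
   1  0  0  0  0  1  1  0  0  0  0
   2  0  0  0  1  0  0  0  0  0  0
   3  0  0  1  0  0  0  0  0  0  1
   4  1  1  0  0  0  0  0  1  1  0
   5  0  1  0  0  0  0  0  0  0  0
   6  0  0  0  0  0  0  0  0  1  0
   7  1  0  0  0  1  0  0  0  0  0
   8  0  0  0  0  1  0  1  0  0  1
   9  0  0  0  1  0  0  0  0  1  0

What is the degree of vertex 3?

Vertex 3 has neighbors [2, 9], so deg(3) = 2.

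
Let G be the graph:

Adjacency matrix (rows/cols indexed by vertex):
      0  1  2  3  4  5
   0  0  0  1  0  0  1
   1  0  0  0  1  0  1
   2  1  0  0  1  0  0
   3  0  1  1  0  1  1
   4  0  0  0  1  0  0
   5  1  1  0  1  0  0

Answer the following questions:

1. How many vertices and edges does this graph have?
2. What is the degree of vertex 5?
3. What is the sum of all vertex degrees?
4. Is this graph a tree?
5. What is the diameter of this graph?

Count: 6 vertices, 7 edges.
Vertex 5 has neighbors [0, 1, 3], degree = 3.
Handshaking lemma: 2 * 7 = 14.
A tree on 6 vertices has 5 edges. This graph has 7 edges (2 extra). Not a tree.
Diameter (longest shortest path) = 3.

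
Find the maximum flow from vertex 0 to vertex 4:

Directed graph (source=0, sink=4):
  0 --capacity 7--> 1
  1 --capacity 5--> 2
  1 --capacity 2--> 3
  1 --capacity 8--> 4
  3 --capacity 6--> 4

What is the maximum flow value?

Computing max flow:
  Flow on (0->1): 7/7
  Flow on (1->4): 7/8
Maximum flow = 7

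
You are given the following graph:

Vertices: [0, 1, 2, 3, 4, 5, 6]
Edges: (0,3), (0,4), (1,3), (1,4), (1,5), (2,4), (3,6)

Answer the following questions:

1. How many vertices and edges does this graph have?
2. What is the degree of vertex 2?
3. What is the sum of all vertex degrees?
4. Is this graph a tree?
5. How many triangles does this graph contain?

Count: 7 vertices, 7 edges.
Vertex 2 has neighbors [4], degree = 1.
Handshaking lemma: 2 * 7 = 14.
A tree on 7 vertices has 6 edges. This graph has 7 edges (1 extra). Not a tree.
Number of triangles = 0.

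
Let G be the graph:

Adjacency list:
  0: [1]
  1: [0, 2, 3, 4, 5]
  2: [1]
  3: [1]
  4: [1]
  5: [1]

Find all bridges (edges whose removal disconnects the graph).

A bridge is an edge whose removal increases the number of connected components.
Bridges found: (0,1), (1,2), (1,3), (1,4), (1,5)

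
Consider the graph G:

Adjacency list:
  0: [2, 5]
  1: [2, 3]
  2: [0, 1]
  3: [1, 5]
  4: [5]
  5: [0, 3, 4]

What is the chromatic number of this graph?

The graph has a maximum clique of size 2 (lower bound on chromatic number).
A valid 3-coloring: {0: 1, 1: 0, 2: 2, 3: 1, 4: 1, 5: 0}.
No proper 2-coloring exists (verified by exhaustive search).
Chromatic number = 3.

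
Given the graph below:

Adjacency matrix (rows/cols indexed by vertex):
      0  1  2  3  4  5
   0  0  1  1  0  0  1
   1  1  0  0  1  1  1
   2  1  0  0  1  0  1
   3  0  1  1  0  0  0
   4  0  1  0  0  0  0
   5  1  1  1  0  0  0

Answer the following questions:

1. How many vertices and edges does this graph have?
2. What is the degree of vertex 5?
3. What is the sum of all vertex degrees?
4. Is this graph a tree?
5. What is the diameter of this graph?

Count: 6 vertices, 8 edges.
Vertex 5 has neighbors [0, 1, 2], degree = 3.
Handshaking lemma: 2 * 8 = 16.
A tree on 6 vertices has 5 edges. This graph has 8 edges (3 extra). Not a tree.
Diameter (longest shortest path) = 3.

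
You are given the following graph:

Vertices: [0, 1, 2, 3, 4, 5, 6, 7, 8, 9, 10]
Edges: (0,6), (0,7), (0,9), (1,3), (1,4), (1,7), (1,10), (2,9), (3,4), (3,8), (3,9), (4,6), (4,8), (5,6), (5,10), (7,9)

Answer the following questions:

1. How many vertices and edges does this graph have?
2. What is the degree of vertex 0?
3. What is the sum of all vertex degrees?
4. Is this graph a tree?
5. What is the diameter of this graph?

Count: 11 vertices, 16 edges.
Vertex 0 has neighbors [6, 7, 9], degree = 3.
Handshaking lemma: 2 * 16 = 32.
A tree on 11 vertices has 10 edges. This graph has 16 edges (6 extra). Not a tree.
Diameter (longest shortest path) = 4.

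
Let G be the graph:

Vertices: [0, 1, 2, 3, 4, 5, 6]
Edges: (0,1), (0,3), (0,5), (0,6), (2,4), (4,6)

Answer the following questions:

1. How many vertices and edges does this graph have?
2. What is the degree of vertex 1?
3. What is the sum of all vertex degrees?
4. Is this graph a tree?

Count: 7 vertices, 6 edges.
Vertex 1 has neighbors [0], degree = 1.
Handshaking lemma: 2 * 6 = 12.
A graph is a tree iff it is connected and has exactly n-1 edges. This graph is connected (all 7 vertices in one component) and has 7-1 = 6 edges. It is a tree.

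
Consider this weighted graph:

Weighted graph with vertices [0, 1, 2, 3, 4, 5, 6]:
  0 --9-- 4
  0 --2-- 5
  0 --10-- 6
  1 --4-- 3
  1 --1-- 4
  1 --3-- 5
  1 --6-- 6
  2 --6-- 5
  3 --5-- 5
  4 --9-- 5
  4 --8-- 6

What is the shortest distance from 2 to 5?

Using Dijkstra's algorithm from vertex 2:
Shortest path: 2 -> 5
Total weight: 6 = 6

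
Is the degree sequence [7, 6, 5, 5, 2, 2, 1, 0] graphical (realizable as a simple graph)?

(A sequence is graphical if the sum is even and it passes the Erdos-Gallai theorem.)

Sum of degrees = 28. Sum is even but fails Erdos-Gallai. The sequence is NOT graphical.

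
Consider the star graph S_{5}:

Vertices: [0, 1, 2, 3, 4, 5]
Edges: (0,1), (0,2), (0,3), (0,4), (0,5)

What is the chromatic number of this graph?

S_{5} has one hub adjacent to 5 leaves; leaves are pairwise non-adjacent.
Color the hub 0 and every leaf 1.
Chromatic number = 2.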